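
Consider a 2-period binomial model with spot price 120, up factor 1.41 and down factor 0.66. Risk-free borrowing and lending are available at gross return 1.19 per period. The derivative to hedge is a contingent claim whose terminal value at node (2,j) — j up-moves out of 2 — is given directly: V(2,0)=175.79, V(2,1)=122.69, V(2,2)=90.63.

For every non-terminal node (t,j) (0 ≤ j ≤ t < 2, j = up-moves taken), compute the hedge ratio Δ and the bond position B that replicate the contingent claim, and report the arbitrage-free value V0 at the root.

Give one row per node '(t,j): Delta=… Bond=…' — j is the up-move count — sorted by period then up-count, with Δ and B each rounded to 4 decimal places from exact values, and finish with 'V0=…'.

(0,0): Delta=-0.3570 Bond=121.3967
(1,0): Delta=-0.8939 Bond=186.9899
(1,1): Delta=-0.2526 Bond=126.8091
V0=78.5601

Under the risk-neutral measure, an up-move has probability p* = (R−d)/(u−d) = 0.7067 and values discount at R = 1.19.
At expiry t=2: V(2,0)=175.7900, V(2,1)=122.6900, V(2,2)=90.6300
Node (1,0) S=79.2000: V=(p*·122.6900+(1−p*)·175.7900)/1.19=116.1899; Δ=(122.6900−175.7900)/(111.6720−52.2720)=-0.8939; B=V−Δ·S=186.9899
Node (1,1) S=169.2000: V=(p*·90.6300+(1−p*)·122.6900)/1.19=84.0624; Δ=(90.6300−122.6900)/(238.5720−111.6720)=-0.2526; B=V−Δ·S=126.8091
Node (0,0) S=120.0000: V=(p*·84.0624+(1−p*)·116.1899)/1.19=78.5601; Δ=(84.0624−116.1899)/(169.2000−79.2000)=-0.3570; B=V−Δ·S=121.3967
Each (Δ,B) replicates both successor values, so the strategy is self-financing and V0 is arbitrage-free.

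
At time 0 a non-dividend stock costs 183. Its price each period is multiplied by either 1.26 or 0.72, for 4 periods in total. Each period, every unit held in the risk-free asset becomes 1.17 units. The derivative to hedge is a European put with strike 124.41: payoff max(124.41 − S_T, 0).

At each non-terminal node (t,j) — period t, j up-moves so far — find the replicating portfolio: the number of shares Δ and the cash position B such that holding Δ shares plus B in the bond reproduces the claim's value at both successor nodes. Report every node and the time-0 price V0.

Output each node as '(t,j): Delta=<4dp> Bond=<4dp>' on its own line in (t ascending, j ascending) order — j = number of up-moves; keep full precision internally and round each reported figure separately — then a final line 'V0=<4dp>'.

No-arbitrage ⇒ martingale measure with p* = (R−d)/(u−d) = 0.8333.
Payoff layer (t=4): V(4,0)=75.2308, V(4,1)=38.3465, V(4,2)=0.0000, V(4,3)=0.0000, V(4,4)=0.0000
  t=3,j=0: stock 68.3044 → up 86.0635 (V=38.3465), down 49.1792 (V=75.2308). Price 38.0289; hedge Δ=-1.0000, bond B=106.3333.
  t=3,j=1: stock 119.5327 → up 150.6112 (V=0.0000), down 86.0635 (V=38.3465). Price 5.4625; hedge Δ=-0.5941, bond B=76.4745.
  t=3,j=2: stock 209.1822 → up 263.5695 (V=0.0000), down 150.6112 (V=0.0000). Price 0.0000; hedge Δ=0.0000, bond B=0.0000.
  t=3,j=3: stock 366.0688 → up 461.2467 (V=0.0000), down 263.5695 (V=0.0000). Price 0.0000; hedge Δ=0.0000, bond B=0.0000.
  t=2,j=0: stock 94.8672 → up 119.5327 (V=5.4625), down 68.3044 (V=38.0289). Price 9.3079; hedge Δ=-0.6357, bond B=69.6162.
  t=2,j=1: stock 166.0176 → up 209.1822 (V=0.0000), down 119.5327 (V=5.4625). Price 0.7781; hedge Δ=-0.0609, bond B=10.8938.
  t=2,j=2: stock 290.5308 → up 366.0688 (V=0.0000), down 209.1822 (V=0.0000). Price 0.0000; hedge Δ=0.0000, bond B=0.0000.
  t=1,j=0: stock 131.7600 → up 166.0176 (V=0.7781), down 94.8672 (V=9.3079). Price 1.8801; hedge Δ=-0.1199, bond B=17.6759.
  t=1,j=1: stock 230.5800 → up 290.5308 (V=0.0000), down 166.0176 (V=0.7781). Price 0.1108; hedge Δ=-0.0062, bond B=1.5518.
  t=0,j=0: stock 183.0000 → up 230.5800 (V=0.1108), down 131.7600 (V=1.8801). Price 0.3468; hedge Δ=-0.0179, bond B=3.6232.
The time-0 hedge costs 0.3468, which is the no-arbitrage price.

(0,0): Delta=-0.0179 Bond=3.6232
(1,0): Delta=-0.1199 Bond=17.6759
(1,1): Delta=-0.0062 Bond=1.5518
(2,0): Delta=-0.6357 Bond=69.6162
(2,1): Delta=-0.0609 Bond=10.8938
(2,2): Delta=0.0000 Bond=0.0000
(3,0): Delta=-1.0000 Bond=106.3333
(3,1): Delta=-0.5941 Bond=76.4745
(3,2): Delta=0.0000 Bond=0.0000
(3,3): Delta=0.0000 Bond=0.0000
V0=0.3468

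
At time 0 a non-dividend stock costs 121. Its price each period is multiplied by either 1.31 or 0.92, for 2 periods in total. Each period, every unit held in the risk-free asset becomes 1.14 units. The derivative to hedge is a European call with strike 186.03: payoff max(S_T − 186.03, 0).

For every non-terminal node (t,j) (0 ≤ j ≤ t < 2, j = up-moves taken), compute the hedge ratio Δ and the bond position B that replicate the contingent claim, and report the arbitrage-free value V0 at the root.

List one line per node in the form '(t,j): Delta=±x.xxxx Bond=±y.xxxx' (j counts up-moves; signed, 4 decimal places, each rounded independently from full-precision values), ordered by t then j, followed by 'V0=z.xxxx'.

(0,0): Delta=0.2267 Bond=-22.1355
(1,0): Delta=0.0000 Bond=0.0000
(1,1): Delta=0.3497 Bond=-44.7338
V0=5.2933

No-arbitrage ⇒ martingale measure with p* = (R−d)/(u−d) = 0.5641.
At expiry t=2: V(2,0)=0.0000, V(2,1)=0.0000, V(2,2)=21.6181
Node (1,0) S=111.3200: V=(p*·0.0000+(1−p*)·0.0000)/1.14=0.0000; Δ=(0.0000−0.0000)/(145.8292−102.4144)=0.0000; B=V−Δ·S=0.0000
Node (1,1) S=158.5100: V=(p*·21.6181+(1−p*)·0.0000)/1.14=10.6972; Δ=(21.6181−0.0000)/(207.6481−145.8292)=0.3497; B=V−Δ·S=-44.7338
Node (0,0) S=121.0000: V=(p*·10.6972+(1−p*)·0.0000)/1.14=5.2933; Δ=(10.6972−0.0000)/(158.5100−111.3200)=0.2267; B=V−Δ·S=-22.1355
Root portfolio cost Δ·121+B reproduces V0=5.2933.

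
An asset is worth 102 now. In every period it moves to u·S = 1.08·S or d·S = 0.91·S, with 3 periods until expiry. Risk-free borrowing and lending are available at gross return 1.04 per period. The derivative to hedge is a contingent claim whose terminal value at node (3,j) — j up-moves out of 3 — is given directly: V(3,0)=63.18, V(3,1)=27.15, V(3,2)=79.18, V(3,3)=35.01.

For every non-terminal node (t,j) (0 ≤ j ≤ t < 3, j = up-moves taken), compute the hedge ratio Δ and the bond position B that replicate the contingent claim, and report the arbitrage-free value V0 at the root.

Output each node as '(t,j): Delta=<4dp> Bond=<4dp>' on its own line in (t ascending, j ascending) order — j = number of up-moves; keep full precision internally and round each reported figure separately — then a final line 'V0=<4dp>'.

(0,0): Delta=-0.4852 Bond=96.2657
(1,0): Delta=1.9079 Bond=-122.0164
(1,1): Delta=-1.1057 Bond=168.4649
(2,0): Delta=-2.5092 Bond=246.1985
(2,1): Delta=3.0531 Bond=-241.6957
(2,2): Delta=-2.1839 Bond=303.4802
V0=46.7712

Risk-neutral probability p* = (R−d)/(u−d) = (1.04−0.91)/(1.08−0.91) = 0.7647.
Terminal values V(3,·): V(3,0)=63.1800, V(3,1)=27.1500, V(3,2)=79.1800, V(3,3)=35.0100
(2,0): S=84.4662. Δ = (V_up−V_dn)/(S_up−S_dn) = (27.1500−63.1800)/(91.2235−76.8642) = -2.5092. V = [p*·27.1500 + (1−p*)·63.1800]/1.04 = 34.2574. B = V − Δ·S = 246.1985.
(2,1): S=100.2456. Δ = (V_up−V_dn)/(S_up−S_dn) = (79.1800−27.1500)/(108.2652−91.2235) = 3.0531. V = [p*·79.1800 + (1−p*)·27.1500]/1.04 = 64.3631. B = V − Δ·S = -241.6957.
(2,2): S=118.9728. Δ = (V_up−V_dn)/(S_up−S_dn) = (35.0100−79.1800)/(128.4906−108.2652) = -2.1839. V = [p*·35.0100 + (1−p*)·79.1800]/1.04 = 43.6567. B = V − Δ·S = 303.4802.
(1,0): S=92.8200. Δ = (V_up−V_dn)/(S_up−S_dn) = (64.3631−34.2574)/(100.2456−84.4662) = 1.9079. V = [p*·64.3631 + (1−p*)·34.2574]/1.04 = 55.0764. B = V − Δ·S = -122.0164.
(1,1): S=110.1600. Δ = (V_up−V_dn)/(S_up−S_dn) = (43.6567−64.3631)/(118.9728−100.2456) = -1.1057. V = [p*·43.6567 + (1−p*)·64.3631]/1.04 = 46.6623. B = V − Δ·S = 168.4649.
(0,0): S=102.0000. Δ = (V_up−V_dn)/(S_up−S_dn) = (46.6623−55.0764)/(110.1600−92.8200) = -0.4852. V = [p*·46.6623 + (1−p*)·55.0764]/1.04 = 46.7712. B = V − Δ·S = 96.2657.
The time-0 hedge costs 46.7712, which is the no-arbitrage price.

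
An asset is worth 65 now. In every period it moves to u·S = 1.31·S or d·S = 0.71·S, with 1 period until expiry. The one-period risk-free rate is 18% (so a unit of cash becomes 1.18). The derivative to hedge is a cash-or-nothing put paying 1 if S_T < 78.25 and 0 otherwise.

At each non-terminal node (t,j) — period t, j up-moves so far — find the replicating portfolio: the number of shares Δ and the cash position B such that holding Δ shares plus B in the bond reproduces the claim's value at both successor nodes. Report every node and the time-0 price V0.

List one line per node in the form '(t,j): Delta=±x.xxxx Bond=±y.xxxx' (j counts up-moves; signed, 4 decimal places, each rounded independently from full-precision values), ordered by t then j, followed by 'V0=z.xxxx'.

No-arbitrage ⇒ martingale measure with p* = (R−d)/(u−d) = 0.7833.
Terminal values V(1,·): V(1,0)=1.0000, V(1,1)=0.0000
Node (0,0) S=65.0000: V=(p*·0.0000+(1−p*)·1.0000)/1.18=0.1836; Δ=(0.0000−1.0000)/(85.1500−46.1500)=-0.0256; B=V−Δ·S=1.8503
The time-0 hedge costs 0.1836, which is the no-arbitrage price.

(0,0): Delta=-0.0256 Bond=1.8503
V0=0.1836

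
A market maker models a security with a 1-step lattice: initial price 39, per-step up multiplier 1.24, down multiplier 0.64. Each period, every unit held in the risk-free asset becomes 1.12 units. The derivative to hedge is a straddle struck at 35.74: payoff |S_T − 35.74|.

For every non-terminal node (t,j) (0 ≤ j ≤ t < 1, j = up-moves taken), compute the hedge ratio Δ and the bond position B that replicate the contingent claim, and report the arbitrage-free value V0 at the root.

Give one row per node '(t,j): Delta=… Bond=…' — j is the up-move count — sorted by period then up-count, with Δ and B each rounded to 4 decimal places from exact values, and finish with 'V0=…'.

(0,0): Delta=0.0786 Bond=7.8726
V0=10.9393

The replicating-portfolio and risk-neutral prices coincide; use p* = (1.12−0.64)/(1.24−0.64) = 0.8000 for the latter.
Terminal payoffs: V(1,0)=10.7800, V(1,1)=12.6200
  t=0,j=0: stock 39.0000 → up 48.3600 (V=12.6200), down 24.9600 (V=10.7800). Price 10.9393; hedge Δ=0.0786, bond B=7.8726.
Each (Δ,B) replicates both successor values, so the strategy is self-financing and V0 is arbitrage-free.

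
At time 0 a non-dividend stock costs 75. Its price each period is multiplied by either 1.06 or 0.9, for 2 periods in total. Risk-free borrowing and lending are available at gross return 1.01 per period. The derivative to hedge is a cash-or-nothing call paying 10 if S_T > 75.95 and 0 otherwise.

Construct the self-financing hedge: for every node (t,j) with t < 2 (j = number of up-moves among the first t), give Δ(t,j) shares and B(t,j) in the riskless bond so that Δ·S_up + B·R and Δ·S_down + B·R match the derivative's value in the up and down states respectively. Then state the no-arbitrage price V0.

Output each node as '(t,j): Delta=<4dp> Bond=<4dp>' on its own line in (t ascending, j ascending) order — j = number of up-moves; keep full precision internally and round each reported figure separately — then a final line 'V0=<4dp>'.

(0,0): Delta=0.5672 Bond=-37.9099
(1,0): Delta=0.0000 Bond=0.0000
(1,1): Delta=0.7862 Bond=-55.6931
V0=4.6334

The replicating-portfolio and risk-neutral prices coincide; use p* = (1.01−0.9)/(1.06−0.9) = 0.6875 for the latter.
Terminal values V(2,·): V(2,0)=0.0000, V(2,1)=0.0000, V(2,2)=10.0000
Node (1,0) S=67.5000: V=(p*·0.0000+(1−p*)·0.0000)/1.01=0.0000; Δ=(0.0000−0.0000)/(71.5500−60.7500)=0.0000; B=V−Δ·S=0.0000
Node (1,1) S=79.5000: V=(p*·10.0000+(1−p*)·0.0000)/1.01=6.8069; Δ=(10.0000−0.0000)/(84.2700−71.5500)=0.7862; B=V−Δ·S=-55.6931
Node (0,0) S=75.0000: V=(p*·6.8069+(1−p*)·0.0000)/1.01=4.6334; Δ=(6.8069−0.0000)/(79.5000−67.5000)=0.5672; B=V−Δ·S=-37.9099
Root portfolio cost Δ·75+B reproduces V0=4.6334.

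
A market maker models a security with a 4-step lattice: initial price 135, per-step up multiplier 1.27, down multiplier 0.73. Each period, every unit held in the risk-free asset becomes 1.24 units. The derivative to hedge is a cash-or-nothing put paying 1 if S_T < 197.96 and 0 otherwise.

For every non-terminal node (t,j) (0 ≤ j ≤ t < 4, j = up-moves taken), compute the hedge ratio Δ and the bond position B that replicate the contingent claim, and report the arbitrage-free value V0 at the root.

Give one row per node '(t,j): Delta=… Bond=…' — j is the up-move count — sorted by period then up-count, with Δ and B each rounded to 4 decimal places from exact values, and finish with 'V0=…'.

(0,0): Delta=-0.0011 Bond=0.1517
(1,0): Delta=-0.0109 Bond=1.1569
(1,1): Delta=-0.0007 Bond=0.1311
(2,0): Delta=0.0000 Bond=0.6504
(2,1): Delta=-0.0113 Bond=1.4807
(2,2): Delta=-0.0004 Bond=0.0850
(3,0): Delta=0.0000 Bond=0.8065
(3,1): Delta=0.0000 Bond=0.8065
(3,2): Delta=-0.0117 Bond=1.8967
(3,3): Delta=0.0000 Bond=0.0000
V0=0.0073

The replicating-portfolio and risk-neutral prices coincide; use p* = (1.24−0.73)/(1.27−0.73) = 0.9444 for the latter.
Payoff layer (t=4): V(4,0)=1.0000, V(4,1)=1.0000, V(4,2)=1.0000, V(4,3)=0.0000, V(4,4)=0.0000
  t=3,j=0: stock 52.5173 → up 66.6970 (V=1.0000), down 38.3376 (V=1.0000). Price 0.8065; hedge Δ=0.0000, bond B=0.8065.
  t=3,j=1: stock 91.3657 → up 116.0344 (V=1.0000), down 66.6970 (V=1.0000). Price 0.8065; hedge Δ=0.0000, bond B=0.8065.
  t=3,j=2: stock 158.9513 → up 201.8681 (V=0.0000), down 116.0344 (V=1.0000). Price 0.0448; hedge Δ=-0.0117, bond B=1.8967.
  t=3,j=3: stock 276.5317 → up 351.1953 (V=0.0000), down 201.8681 (V=0.0000). Price 0.0000; hedge Δ=0.0000, bond B=0.0000.
  t=2,j=0: stock 71.9415 → up 91.3657 (V=0.8065), down 52.5173 (V=0.8065). Price 0.6504; hedge Δ=0.0000, bond B=0.6504.
  t=2,j=1: stock 125.1585 → up 158.9513 (V=0.0448), down 91.3657 (V=0.8065). Price 0.0703; hedge Δ=-0.0113, bond B=1.4807.
  t=2,j=2: stock 217.7415 → up 276.5317 (V=0.0000), down 158.9513 (V=0.0448). Price 0.0020; hedge Δ=-0.0004, bond B=0.0850.
  t=1,j=0: stock 98.5500 → up 125.1585 (V=0.0703), down 71.9415 (V=0.6504). Price 0.0826; hedge Δ=-0.0109, bond B=1.1569.
  t=1,j=1: stock 171.4500 → up 217.7415 (V=0.0020), down 125.1585 (V=0.0703). Price 0.0047; hedge Δ=-0.0007, bond B=0.1311.
  t=0,j=0: stock 135.0000 → up 171.4500 (V=0.0047), down 98.5500 (V=0.0826). Price 0.0073; hedge Δ=-0.0011, bond B=0.1517.
The time-0 hedge costs 0.0073, which is the no-arbitrage price.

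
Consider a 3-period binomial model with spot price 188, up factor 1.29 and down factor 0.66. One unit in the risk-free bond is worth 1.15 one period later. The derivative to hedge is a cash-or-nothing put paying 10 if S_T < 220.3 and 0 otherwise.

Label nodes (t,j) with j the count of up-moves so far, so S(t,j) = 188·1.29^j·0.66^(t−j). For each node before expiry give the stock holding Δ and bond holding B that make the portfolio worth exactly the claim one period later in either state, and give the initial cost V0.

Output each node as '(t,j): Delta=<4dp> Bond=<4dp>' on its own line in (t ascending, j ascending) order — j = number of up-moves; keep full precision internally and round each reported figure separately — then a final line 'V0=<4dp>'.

(0,0): Delta=-0.0386 Bond=10.7421
(1,0): Delta=0.0000 Bond=7.5614
(1,1): Delta=-0.0443 Bond=13.7226
(2,0): Delta=0.0000 Bond=8.6957
(2,1): Delta=0.0000 Bond=8.6957
(2,2): Delta=-0.0507 Bond=17.8054
V0=3.4815

The replicating-portfolio and risk-neutral prices coincide; use p* = (1.15−0.66)/(1.29−0.66) = 0.7778 for the latter.
Terminal values V(3,·): V(3,0)=10.0000, V(3,1)=10.0000, V(3,2)=10.0000, V(3,3)=0.0000
(2,0): S=81.8928. Δ = (V_up−V_dn)/(S_up−S_dn) = (10.0000−10.0000)/(105.6417−54.0492) = 0.0000. V = [p*·10.0000 + (1−p*)·10.0000]/1.15 = 8.6957. B = V − Δ·S = 8.6957.
(2,1): S=160.0632. Δ = (V_up−V_dn)/(S_up−S_dn) = (10.0000−10.0000)/(206.4815−105.6417) = 0.0000. V = [p*·10.0000 + (1−p*)·10.0000]/1.15 = 8.6957. B = V − Δ·S = 8.6957.
(2,2): S=312.8508. Δ = (V_up−V_dn)/(S_up−S_dn) = (0.0000−10.0000)/(403.5775−206.4815) = -0.0507. V = [p*·0.0000 + (1−p*)·10.0000]/1.15 = 1.9324. B = V − Δ·S = 17.8054.
(1,0): S=124.0800. Δ = (V_up−V_dn)/(S_up−S_dn) = (8.6957−8.6957)/(160.0632−81.8928) = 0.0000. V = [p*·8.6957 + (1−p*)·8.6957]/1.15 = 7.5614. B = V − Δ·S = 7.5614.
(1,1): S=242.5200. Δ = (V_up−V_dn)/(S_up−S_dn) = (1.9324−8.6957)/(312.8508−160.0632) = -0.0443. V = [p*·1.9324 + (1−p*)·8.6957]/1.15 = 2.9872. B = V − Δ·S = 13.7226.
(0,0): S=188.0000. Δ = (V_up−V_dn)/(S_up−S_dn) = (2.9872−7.5614)/(242.5200−124.0800) = -0.0386. V = [p*·2.9872 + (1−p*)·7.5614]/1.15 = 3.4815. B = V − Δ·S = 10.7421.
Self-financing check: at every node Δ·S+B equals the discounted successor values.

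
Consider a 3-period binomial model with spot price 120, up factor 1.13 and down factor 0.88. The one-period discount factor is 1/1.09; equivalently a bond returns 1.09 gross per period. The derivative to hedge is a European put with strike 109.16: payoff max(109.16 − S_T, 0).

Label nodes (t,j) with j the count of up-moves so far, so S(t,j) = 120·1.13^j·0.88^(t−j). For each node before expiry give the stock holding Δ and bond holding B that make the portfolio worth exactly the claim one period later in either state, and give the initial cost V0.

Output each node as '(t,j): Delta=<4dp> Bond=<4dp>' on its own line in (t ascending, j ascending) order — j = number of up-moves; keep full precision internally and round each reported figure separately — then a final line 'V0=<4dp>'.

(0,0): Delta=-0.0480 Bond=6.0526
(1,0): Delta=-0.2504 Bond=27.9669
(1,1): Delta=-0.0180 Bond=2.5269
(2,0): Delta=-1.0000 Bond=100.1468
(2,1): Delta=-0.1392 Bond=17.2148
(2,2): Delta=0.0000 Bond=0.0000
V0=0.2934

Risk-neutral probability p* = (R−d)/(u−d) = (1.09−0.88)/(1.13−0.88) = 0.8400.
Payoff layer (t=3): V(3,0)=27.3834, V(3,1)=4.1514, V(3,2)=0.0000, V(3,3)=0.0000
Node (2,0) S=92.9280: V=(p*·4.1514+(1−p*)·27.3834)/1.09=7.2188; Δ=(4.1514−27.3834)/(105.0086−81.7766)=-1.0000; B=V−Δ·S=100.1468
Node (2,1) S=119.3280: V=(p*·0.0000+(1−p*)·4.1514)/1.09=0.6094; Δ=(0.0000−4.1514)/(134.8406−105.0086)=-0.1392; B=V−Δ·S=17.2148
Node (2,2) S=153.2280: V=(p*·0.0000+(1−p*)·0.0000)/1.09=0.0000; Δ=(0.0000−0.0000)/(173.1476−134.8406)=0.0000; B=V−Δ·S=0.0000
Node (1,0) S=105.6000: V=(p*·0.6094+(1−p*)·7.2188)/1.09=1.5292; Δ=(0.6094−7.2188)/(119.3280−92.9280)=-0.2504; B=V−Δ·S=27.9669
Node (1,1) S=135.6000: V=(p*·0.0000+(1−p*)·0.6094)/1.09=0.0894; Δ=(0.0000−0.6094)/(153.2280−119.3280)=-0.0180; B=V−Δ·S=2.5269
Node (0,0) S=120.0000: V=(p*·0.0894+(1−p*)·1.5292)/1.09=0.2934; Δ=(0.0894−1.5292)/(135.6000−105.6000)=-0.0480; B=V−Δ·S=6.0526
Root portfolio cost Δ·120+B reproduces V0=0.2934.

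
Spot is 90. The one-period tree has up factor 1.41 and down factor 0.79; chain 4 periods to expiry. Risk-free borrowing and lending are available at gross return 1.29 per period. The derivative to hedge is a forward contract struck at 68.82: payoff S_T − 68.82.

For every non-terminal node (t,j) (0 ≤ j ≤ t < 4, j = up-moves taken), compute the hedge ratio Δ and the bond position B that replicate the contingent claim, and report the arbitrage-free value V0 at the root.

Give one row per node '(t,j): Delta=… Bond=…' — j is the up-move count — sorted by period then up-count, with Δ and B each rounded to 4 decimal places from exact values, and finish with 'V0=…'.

Risk-neutral probability p* = (R−d)/(u−d) = (1.29−0.79)/(1.41−0.79) = 0.8065.
Terminal values V(4,·): V(4,0)=-33.7649, V(4,1)=-6.2534, V(4,2)=42.8496, V(4,3)=130.4890, V(4,4)=286.9087
Node (3,0) S=44.3735: V=(p*·-6.2534+(1−p*)·-33.7649)/1.29=-8.9753; Δ=(-6.2534−-33.7649)/(62.5666−35.0551)=1.0000; B=V−Δ·S=-53.3488
Node (3,1) S=79.1983: V=(p*·42.8496+(1−p*)·-6.2534)/1.29=25.8495; Δ=(42.8496−-6.2534)/(111.6696−62.5666)=1.0000; B=V−Δ·S=-53.3488
Node (3,2) S=141.3539: V=(p*·130.4890+(1−p*)·42.8496)/1.29=88.0051; Δ=(130.4890−42.8496)/(199.3090−111.6696)=1.0000; B=V−Δ·S=-53.3488
Node (3,3) S=252.2899: V=(p*·286.9087+(1−p*)·130.4890)/1.29=198.9411; Δ=(286.9087−130.4890)/(355.7287−199.3090)=1.0000; B=V−Δ·S=-53.3488
Node (2,0) S=56.1690: V=(p*·25.8495+(1−p*)·-8.9753)/1.29=14.8133; Δ=(25.8495−-8.9753)/(79.1983−44.3735)=1.0000; B=V−Δ·S=-41.3557
Node (2,1) S=100.2510: V=(p*·88.0051+(1−p*)·25.8495)/1.29=58.8953; Δ=(88.0051−25.8495)/(141.3539−79.1983)=1.0000; B=V−Δ·S=-41.3557
Node (2,2) S=178.9290: V=(p*·198.9411+(1−p*)·88.0051)/1.29=137.5733; Δ=(198.9411−88.0051)/(252.2899−141.3539)=1.0000; B=V−Δ·S=-41.3557
Node (1,0) S=71.1000: V=(p*·58.8953+(1−p*)·14.8133)/1.29=39.0413; Δ=(58.8953−14.8133)/(100.2510−56.1690)=1.0000; B=V−Δ·S=-32.0587
Node (1,1) S=126.9000: V=(p*·137.5733+(1−p*)·58.8953)/1.29=94.8413; Δ=(137.5733−58.8953)/(178.9290−100.2510)=1.0000; B=V−Δ·S=-32.0587
Node (0,0) S=90.0000: V=(p*·94.8413+(1−p*)·39.0413)/1.29=65.1483; Δ=(94.8413−39.0413)/(126.9000−71.1000)=1.0000; B=V−Δ·S=-24.8517
Root portfolio cost Δ·90+B reproduces V0=65.1483.

(0,0): Delta=1.0000 Bond=-24.8517
(1,0): Delta=1.0000 Bond=-32.0587
(1,1): Delta=1.0000 Bond=-32.0587
(2,0): Delta=1.0000 Bond=-41.3557
(2,1): Delta=1.0000 Bond=-41.3557
(2,2): Delta=1.0000 Bond=-41.3557
(3,0): Delta=1.0000 Bond=-53.3488
(3,1): Delta=1.0000 Bond=-53.3488
(3,2): Delta=1.0000 Bond=-53.3488
(3,3): Delta=1.0000 Bond=-53.3488
V0=65.1483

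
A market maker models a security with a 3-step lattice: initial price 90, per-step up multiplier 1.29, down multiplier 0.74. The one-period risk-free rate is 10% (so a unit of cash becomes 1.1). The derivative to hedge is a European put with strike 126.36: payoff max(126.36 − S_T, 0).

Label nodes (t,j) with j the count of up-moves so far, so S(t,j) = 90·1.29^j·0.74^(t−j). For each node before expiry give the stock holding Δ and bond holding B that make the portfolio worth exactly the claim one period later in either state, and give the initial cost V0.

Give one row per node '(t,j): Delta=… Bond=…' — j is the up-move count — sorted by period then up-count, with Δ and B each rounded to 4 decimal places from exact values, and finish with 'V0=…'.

(0,0): Delta=-0.5219 Bond=65.9880
(1,0): Delta=-1.0000 Bond=104.4298
(1,1): Delta=-0.3771 Bond=55.7809
(2,0): Delta=-1.0000 Bond=114.8727
(2,1): Delta=-1.0000 Bond=114.8727
(2,2): Delta=-0.1885 Bond=33.1156
V0=19.0190

No-arbitrage ⇒ martingale measure with p* = (R−d)/(u−d) = 0.6545.
Terminal values V(3,·): V(3,0)=89.8898, V(3,1)=62.7836, V(3,2)=15.5309, V(3,3)=0.0000
(2,0): S=49.2840. Δ = (V_up−V_dn)/(S_up−S_dn) = (62.7836−89.8898)/(63.5764−36.4702) = -1.0000. V = [p*·62.7836 + (1−p*)·89.8898]/1.1 = 65.5887. B = V − Δ·S = 114.8727.
(2,1): S=85.9140. Δ = (V_up−V_dn)/(S_up−S_dn) = (15.5309−62.7836)/(110.8291−63.5764) = -1.0000. V = [p*·15.5309 + (1−p*)·62.7836]/1.1 = 28.9587. B = V − Δ·S = 114.8727.
(2,2): S=149.7690. Δ = (V_up−V_dn)/(S_up−S_dn) = (0.0000−15.5309)/(193.2020−110.8291) = -0.1885. V = [p*·0.0000 + (1−p*)·15.5309]/1.1 = 4.8775. B = V − Δ·S = 33.1156.
(1,0): S=66.6000. Δ = (V_up−V_dn)/(S_up−S_dn) = (28.9587−65.5887)/(85.9140−49.2840) = -1.0000. V = [p*·28.9587 + (1−p*)·65.5887]/1.1 = 37.8298. B = V − Δ·S = 104.4298.
(1,1): S=116.1000. Δ = (V_up−V_dn)/(S_up−S_dn) = (4.8775−28.9587)/(149.7690−85.9140) = -0.3771. V = [p*·4.8775 + (1−p*)·28.9587]/1.1 = 11.9968. B = V − Δ·S = 55.7809.
(0,0): S=90.0000. Δ = (V_up−V_dn)/(S_up−S_dn) = (11.9968−37.8298)/(116.1000−66.6000) = -0.5219. V = [p*·11.9968 + (1−p*)·37.8298]/1.1 = 19.0190. B = V − Δ·S = 65.9880.
Check: Δ(0,0)·S0 + B(0,0) = 19.0190 = V0.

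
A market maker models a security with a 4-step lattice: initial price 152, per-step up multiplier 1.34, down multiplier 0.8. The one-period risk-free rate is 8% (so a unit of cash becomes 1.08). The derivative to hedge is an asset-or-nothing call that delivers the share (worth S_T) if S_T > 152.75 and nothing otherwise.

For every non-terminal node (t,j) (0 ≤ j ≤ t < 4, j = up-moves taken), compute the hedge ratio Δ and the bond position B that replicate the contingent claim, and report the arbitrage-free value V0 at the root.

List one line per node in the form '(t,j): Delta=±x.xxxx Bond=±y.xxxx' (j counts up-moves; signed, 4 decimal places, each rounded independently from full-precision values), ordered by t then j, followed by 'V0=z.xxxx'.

Risk-neutral probability p* = (R−d)/(u−d) = (1.08−0.8)/(1.34−0.8) = 0.5185.
At expiry t=4: V(4,0)=0.0000, V(4,1)=0.0000, V(4,2)=174.6760, V(4,3)=292.5822, V(4,4)=490.0753
(3,0): S=77.8240. Δ = (V_up−V_dn)/(S_up−S_dn) = (0.0000−0.0000)/(104.2842−62.2592) = 0.0000. V = [p*·0.0000 + (1−p*)·0.0000]/1.08 = 0.0000. B = V − Δ·S = 0.0000.
(3,1): S=130.3552. Δ = (V_up−V_dn)/(S_up−S_dn) = (174.6760−0.0000)/(174.6760−104.2842) = 2.4815. V = [p*·174.6760 + (1−p*)·0.0000]/1.08 = 83.8636. B = V − Δ·S = -239.6104.
(3,2): S=218.3450. Δ = (V_up−V_dn)/(S_up−S_dn) = (292.5822−174.6760)/(292.5822−174.6760) = 1.0000. V = [p*·292.5822 + (1−p*)·174.6760]/1.08 = 218.3450. B = V − Δ·S = 0.0000.
(3,3): S=365.7278. Δ = (V_up−V_dn)/(S_up−S_dn) = (490.0753−292.5822)/(490.0753−292.5822) = 1.0000. V = [p*·490.0753 + (1−p*)·292.5822]/1.08 = 365.7278. B = V − Δ·S = 0.0000.
(2,0): S=97.2800. Δ = (V_up−V_dn)/(S_up−S_dn) = (83.8636−0.0000)/(130.3552−77.8240) = 1.5965. V = [p*·83.8636 + (1−p*)·0.0000]/1.08 = 40.2637. B = V − Δ·S = -115.0393.
(2,1): S=162.9440. Δ = (V_up−V_dn)/(S_up−S_dn) = (218.3450−83.8636)/(218.3450−130.3552) = 1.5284. V = [p*·218.3450 + (1−p*)·83.8636]/1.08 = 142.2173. B = V − Δ·S = -106.8222.
(2,2): S=272.9312. Δ = (V_up−V_dn)/(S_up−S_dn) = (365.7278−218.3450)/(365.7278−218.3450) = 1.0000. V = [p*·365.7278 + (1−p*)·218.3450]/1.08 = 272.9312. B = V − Δ·S = 0.0000.
(1,0): S=121.6000. Δ = (V_up−V_dn)/(S_up−S_dn) = (142.2173−40.2637)/(162.9440−97.2800) = 1.5527. V = [p*·142.2173 + (1−p*)·40.2637]/1.08 = 86.2301. B = V − Δ·S = -102.5727.
(1,1): S=203.6800. Δ = (V_up−V_dn)/(S_up−S_dn) = (272.9312−142.2173)/(272.9312−162.9440) = 1.1884. V = [p*·272.9312 + (1−p*)·142.2173]/1.08 = 194.4397. B = V − Δ·S = -47.6231.
(0,0): S=152.0000. Δ = (V_up−V_dn)/(S_up−S_dn) = (194.4397−86.2301)/(203.6800−121.6000) = 1.3183. V = [p*·194.4397 + (1−p*)·86.2301]/1.08 = 131.7952. B = V − Δ·S = -68.5929.
Self-financing check: at every node Δ·S+B equals the discounted successor values.

(0,0): Delta=1.3183 Bond=-68.5929
(1,0): Delta=1.5527 Bond=-102.5727
(1,1): Delta=1.1884 Bond=-47.6231
(2,0): Delta=1.5965 Bond=-115.0393
(2,1): Delta=1.5284 Bond=-106.8222
(2,2): Delta=1.0000 Bond=0.0000
(3,0): Delta=0.0000 Bond=0.0000
(3,1): Delta=2.4815 Bond=-239.6104
(3,2): Delta=1.0000 Bond=0.0000
(3,3): Delta=1.0000 Bond=0.0000
V0=131.7952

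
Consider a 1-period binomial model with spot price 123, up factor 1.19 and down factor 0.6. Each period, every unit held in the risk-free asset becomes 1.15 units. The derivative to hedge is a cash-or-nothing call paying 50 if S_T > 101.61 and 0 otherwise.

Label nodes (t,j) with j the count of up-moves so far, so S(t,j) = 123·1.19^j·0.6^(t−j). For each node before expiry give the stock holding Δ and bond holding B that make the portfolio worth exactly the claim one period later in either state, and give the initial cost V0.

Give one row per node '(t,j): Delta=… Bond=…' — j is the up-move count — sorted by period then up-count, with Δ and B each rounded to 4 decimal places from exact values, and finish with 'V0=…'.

Under the risk-neutral measure, an up-move has probability p* = (R−d)/(u−d) = 0.9322 and values discount at R = 1.15.
At expiry t=1: V(1,0)=0.0000, V(1,1)=50.0000
  t=0,j=0: stock 123.0000 → up 146.3700 (V=50.0000), down 73.8000 (V=0.0000). Price 40.5306; hedge Δ=0.6890, bond B=-44.2152.
Check: Δ(0,0)·S0 + B(0,0) = 40.5306 = V0.

(0,0): Delta=0.6890 Bond=-44.2152
V0=40.5306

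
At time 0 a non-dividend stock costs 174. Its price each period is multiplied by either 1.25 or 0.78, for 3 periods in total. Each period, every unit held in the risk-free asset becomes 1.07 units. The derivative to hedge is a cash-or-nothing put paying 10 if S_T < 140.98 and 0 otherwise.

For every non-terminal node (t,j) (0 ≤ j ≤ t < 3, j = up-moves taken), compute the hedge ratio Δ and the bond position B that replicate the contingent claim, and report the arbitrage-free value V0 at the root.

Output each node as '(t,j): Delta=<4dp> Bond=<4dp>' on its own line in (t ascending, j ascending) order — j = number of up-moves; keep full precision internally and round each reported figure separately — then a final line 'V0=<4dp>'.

(0,0): Delta=-0.0505 Bond=11.4577
(1,0): Delta=-0.0904 Bond=17.6783
(1,1): Delta=-0.0350 Bond=8.8965
(2,0): Delta=0.0000 Bond=9.3458
(2,1): Delta=-0.1254 Bond=24.8558
(2,2): Delta=0.0000 Bond=0.0000
V0=2.6748

Since d<R<u, set p* = (R−d)/(u−d) = 0.6170; price each node as the discounted p*-expectation of its children.
Terminal payoffs: V(3,0)=10.0000, V(3,1)=10.0000, V(3,2)=0.0000, V(3,3)=0.0000
Node (2,0) S=105.8616: V=(p*·10.0000+(1−p*)·10.0000)/1.07=9.3458; Δ=(10.0000−10.0000)/(132.3270−82.5720)=0.0000; B=V−Δ·S=9.3458
Node (2,1) S=169.6500: V=(p*·0.0000+(1−p*)·10.0000)/1.07=3.5792; Δ=(0.0000−10.0000)/(212.0625−132.3270)=-0.1254; B=V−Δ·S=24.8558
Node (2,2) S=271.8750: V=(p*·0.0000+(1−p*)·0.0000)/1.07=0.0000; Δ=(0.0000−0.0000)/(339.8438−212.0625)=0.0000; B=V−Δ·S=0.0000
Node (1,0) S=135.7200: V=(p*·3.5792+(1−p*)·9.3458)/1.07=5.4091; Δ=(3.5792−9.3458)/(169.6500−105.8616)=-0.0904; B=V−Δ·S=17.6783
Node (1,1) S=217.5000: V=(p*·0.0000+(1−p*)·3.5792)/1.07=1.2811; Δ=(0.0000−3.5792)/(271.8750−169.6500)=-0.0350; B=V−Δ·S=8.8965
Node (0,0) S=174.0000: V=(p*·1.2811+(1−p*)·5.4091)/1.07=2.6748; Δ=(1.2811−5.4091)/(217.5000−135.7200)=-0.0505; B=V−Δ·S=11.4577
Root portfolio cost Δ·174+B reproduces V0=2.6748.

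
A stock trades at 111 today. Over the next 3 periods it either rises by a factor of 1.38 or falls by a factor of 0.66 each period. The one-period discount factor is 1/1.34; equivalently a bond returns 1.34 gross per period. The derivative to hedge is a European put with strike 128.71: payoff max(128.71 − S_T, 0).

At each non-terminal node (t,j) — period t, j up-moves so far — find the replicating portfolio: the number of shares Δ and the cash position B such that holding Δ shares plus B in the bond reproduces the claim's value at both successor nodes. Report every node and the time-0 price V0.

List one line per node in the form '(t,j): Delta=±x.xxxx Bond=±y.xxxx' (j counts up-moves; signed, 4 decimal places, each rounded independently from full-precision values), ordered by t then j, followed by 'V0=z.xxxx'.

The replicating-portfolio and risk-neutral prices coincide; use p* = (1.34−0.66)/(1.38−0.66) = 0.9444 for the latter.
Terminal values V(3,·): V(3,0)=96.7979, V(3,1)=61.9848, V(3,2)=0.0000, V(3,3)=0.0000
(2,0): S=48.3516. Δ = (V_up−V_dn)/(S_up−S_dn) = (61.9848−96.7979)/(66.7252−31.9121) = -1.0000. V = [p*·61.9848 + (1−p*)·96.7979]/1.34 = 47.7006. B = V − Δ·S = 96.0522.
(2,1): S=101.0988. Δ = (V_up−V_dn)/(S_up−S_dn) = (0.0000−61.9848)/(139.5163−66.7252) = -0.8515. V = [p*·0.0000 + (1−p*)·61.9848]/1.34 = 2.5699. B = V − Δ·S = 88.6598.
(2,2): S=211.3884. Δ = (V_up−V_dn)/(S_up−S_dn) = (0.0000−0.0000)/(291.7160−139.5163) = 0.0000. V = [p*·0.0000 + (1−p*)·0.0000]/1.34 = 0.0000. B = V − Δ·S = 0.0000.
(1,0): S=73.2600. Δ = (V_up−V_dn)/(S_up−S_dn) = (2.5699−47.7006)/(101.0988−48.3516) = -0.8556. V = [p*·2.5699 + (1−p*)·47.7006]/1.34 = 3.7889. B = V − Δ·S = 66.4705.
(1,1): S=153.1800. Δ = (V_up−V_dn)/(S_up−S_dn) = (0.0000−2.5699)/(211.3884−101.0988) = -0.0233. V = [p*·0.0000 + (1−p*)·2.5699]/1.34 = 0.1065. B = V − Δ·S = 3.6758.
(0,0): S=111.0000. Δ = (V_up−V_dn)/(S_up−S_dn) = (0.1065−3.7889)/(153.1800−73.2600) = -0.0461. V = [p*·0.1065 + (1−p*)·3.7889]/1.34 = 0.2322. B = V − Δ·S = 5.3466.
The time-0 hedge costs 0.2322, which is the no-arbitrage price.

(0,0): Delta=-0.0461 Bond=5.3466
(1,0): Delta=-0.8556 Bond=66.4705
(1,1): Delta=-0.0233 Bond=3.6758
(2,0): Delta=-1.0000 Bond=96.0522
(2,1): Delta=-0.8515 Bond=88.6598
(2,2): Delta=0.0000 Bond=0.0000
V0=0.2322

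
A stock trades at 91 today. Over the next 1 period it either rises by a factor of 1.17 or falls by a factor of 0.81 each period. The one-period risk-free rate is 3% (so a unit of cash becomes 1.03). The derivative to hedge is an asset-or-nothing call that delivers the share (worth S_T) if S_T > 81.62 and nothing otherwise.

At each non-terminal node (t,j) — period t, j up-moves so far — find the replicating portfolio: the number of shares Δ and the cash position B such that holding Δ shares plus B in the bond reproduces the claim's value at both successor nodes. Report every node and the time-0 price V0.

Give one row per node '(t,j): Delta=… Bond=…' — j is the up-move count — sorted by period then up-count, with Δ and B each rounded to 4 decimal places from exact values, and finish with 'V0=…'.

(0,0): Delta=3.2500 Bond=-232.5801
V0=63.1699

The replicating-portfolio and risk-neutral prices coincide; use p* = (1.03−0.81)/(1.17−0.81) = 0.6111 for the latter.
At expiry t=1: V(1,0)=0.0000, V(1,1)=106.4700
  t=0,j=0: stock 91.0000 → up 106.4700 (V=106.4700), down 73.7100 (V=0.0000). Price 63.1699; hedge Δ=3.2500, bond B=-232.5801.
The time-0 hedge costs 63.1699, which is the no-arbitrage price.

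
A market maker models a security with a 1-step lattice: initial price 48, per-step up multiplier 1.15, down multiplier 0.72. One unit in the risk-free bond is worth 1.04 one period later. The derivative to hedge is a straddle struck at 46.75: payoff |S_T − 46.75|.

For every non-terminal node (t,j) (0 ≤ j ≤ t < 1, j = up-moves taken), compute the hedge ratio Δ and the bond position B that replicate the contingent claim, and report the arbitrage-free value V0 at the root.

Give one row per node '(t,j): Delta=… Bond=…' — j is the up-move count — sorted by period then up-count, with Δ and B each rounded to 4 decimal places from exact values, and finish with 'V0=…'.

(0,0): Delta=-0.1812 Bond=17.7426
V0=9.0449

No-arbitrage ⇒ martingale measure with p* = (R−d)/(u−d) = 0.7442.
Terminal payoffs: V(1,0)=12.1900, V(1,1)=8.4500
(0,0): S=48.0000. Δ = (V_up−V_dn)/(S_up−S_dn) = (8.4500−12.1900)/(55.2000−34.5600) = -0.1812. V = [p*·8.4500 + (1−p*)·12.1900]/1.04 = 9.0449. B = V − Δ·S = 17.7426.
Self-financing check: at every node Δ·S+B equals the discounted successor values.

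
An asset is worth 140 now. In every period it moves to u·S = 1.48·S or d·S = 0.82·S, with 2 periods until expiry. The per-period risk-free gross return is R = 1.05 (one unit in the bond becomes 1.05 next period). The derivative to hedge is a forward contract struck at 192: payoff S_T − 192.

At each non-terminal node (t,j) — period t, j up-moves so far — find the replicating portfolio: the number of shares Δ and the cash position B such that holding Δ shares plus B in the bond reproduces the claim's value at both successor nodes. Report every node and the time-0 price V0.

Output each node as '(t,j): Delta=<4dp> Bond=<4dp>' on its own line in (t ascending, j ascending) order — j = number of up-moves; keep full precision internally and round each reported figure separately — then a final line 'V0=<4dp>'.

(0,0): Delta=1.0000 Bond=-174.1497
(1,0): Delta=1.0000 Bond=-182.8571
(1,1): Delta=1.0000 Bond=-182.8571
V0=-34.1497

The replicating-portfolio and risk-neutral prices coincide; use p* = (1.05−0.82)/(1.48−0.82) = 0.3485 for the latter.
Terminal values V(2,·): V(2,0)=-97.8640, V(2,1)=-22.0960, V(2,2)=114.6560
Node (1,0) S=114.8000: V=(p*·-22.0960+(1−p*)·-97.8640)/1.05=-68.0571; Δ=(-22.0960−-97.8640)/(169.9040−94.1360)=1.0000; B=V−Δ·S=-182.8571
Node (1,1) S=207.2000: V=(p*·114.6560+(1−p*)·-22.0960)/1.05=24.3429; Δ=(114.6560−-22.0960)/(306.6560−169.9040)=1.0000; B=V−Δ·S=-182.8571
Node (0,0) S=140.0000: V=(p*·24.3429+(1−p*)·-68.0571)/1.05=-34.1497; Δ=(24.3429−-68.0571)/(207.2000−114.8000)=1.0000; B=V−Δ·S=-174.1497
Self-financing check: at every node Δ·S+B equals the discounted successor values.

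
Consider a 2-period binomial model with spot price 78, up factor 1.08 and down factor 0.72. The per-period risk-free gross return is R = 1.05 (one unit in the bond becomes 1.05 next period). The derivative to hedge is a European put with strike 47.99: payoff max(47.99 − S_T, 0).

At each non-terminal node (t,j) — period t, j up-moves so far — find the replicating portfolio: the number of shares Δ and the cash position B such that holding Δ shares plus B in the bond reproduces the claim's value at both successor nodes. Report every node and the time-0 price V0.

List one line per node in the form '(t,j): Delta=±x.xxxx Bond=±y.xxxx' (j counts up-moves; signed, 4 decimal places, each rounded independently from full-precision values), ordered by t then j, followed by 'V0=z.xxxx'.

Under the risk-neutral measure, an up-move has probability p* = (R−d)/(u−d) = 0.9167 and values discount at R = 1.05.
Payoff layer (t=2): V(2,0)=7.5548, V(2,1)=0.0000, V(2,2)=0.0000
Node (1,0) S=56.1600: V=(p*·0.0000+(1−p*)·7.5548)/1.05=0.5996; Δ=(0.0000−7.5548)/(60.6528−40.4352)=-0.3737; B=V−Δ·S=21.5851
Node (1,1) S=84.2400: V=(p*·0.0000+(1−p*)·0.0000)/1.05=0.0000; Δ=(0.0000−0.0000)/(90.9792−60.6528)=0.0000; B=V−Δ·S=0.0000
Node (0,0) S=78.0000: V=(p*·0.0000+(1−p*)·0.5996)/1.05=0.0476; Δ=(0.0000−0.5996)/(84.2400−56.1600)=-0.0214; B=V−Δ·S=1.7131
The time-0 hedge costs 0.0476, which is the no-arbitrage price.

(0,0): Delta=-0.0214 Bond=1.7131
(1,0): Delta=-0.3737 Bond=21.5851
(1,1): Delta=0.0000 Bond=0.0000
V0=0.0476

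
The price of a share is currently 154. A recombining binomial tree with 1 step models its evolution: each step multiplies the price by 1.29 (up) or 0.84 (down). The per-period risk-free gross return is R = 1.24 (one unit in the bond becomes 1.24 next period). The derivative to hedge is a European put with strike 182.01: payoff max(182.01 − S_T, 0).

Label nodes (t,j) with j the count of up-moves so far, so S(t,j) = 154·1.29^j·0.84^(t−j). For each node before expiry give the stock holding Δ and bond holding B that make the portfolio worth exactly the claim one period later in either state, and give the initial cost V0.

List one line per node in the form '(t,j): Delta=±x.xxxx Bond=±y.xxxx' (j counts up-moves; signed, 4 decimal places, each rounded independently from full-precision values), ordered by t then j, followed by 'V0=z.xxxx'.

Under the risk-neutral measure, an up-move has probability p* = (R−d)/(u−d) = 0.8889 and values discount at R = 1.24.
Terminal payoffs: V(1,0)=52.6500, V(1,1)=0.0000
Node (0,0) S=154.0000: V=(p*·0.0000+(1−p*)·52.6500)/1.24=4.7177; Δ=(0.0000−52.6500)/(198.6600−129.3600)=-0.7597; B=V−Δ·S=121.7177
Self-financing check: at every node Δ·S+B equals the discounted successor values.

(0,0): Delta=-0.7597 Bond=121.7177
V0=4.7177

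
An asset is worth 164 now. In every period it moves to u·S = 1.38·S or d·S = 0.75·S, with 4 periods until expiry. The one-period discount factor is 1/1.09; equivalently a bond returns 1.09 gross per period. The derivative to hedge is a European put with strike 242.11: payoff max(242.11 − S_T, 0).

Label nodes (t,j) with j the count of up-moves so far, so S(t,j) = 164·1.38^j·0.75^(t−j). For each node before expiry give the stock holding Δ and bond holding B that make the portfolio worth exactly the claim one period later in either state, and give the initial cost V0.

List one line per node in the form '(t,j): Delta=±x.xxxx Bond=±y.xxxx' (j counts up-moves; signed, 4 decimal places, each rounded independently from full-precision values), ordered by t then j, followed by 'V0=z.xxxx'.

(0,0): Delta=-0.4371 Bond=117.0321
(1,0): Delta=-0.7433 Bond=165.2279
(1,1): Delta=-0.2952 Bond=95.4408
(2,0): Delta=-1.0000 Bond=203.7791
(2,1): Delta=-0.6243 Bond=159.9002
(2,2): Delta=-0.1426 Bond=56.3769
(3,0): Delta=-1.0000 Bond=222.1193
(3,1): Delta=-1.0000 Bond=222.1193
(3,2): Delta=-0.4501 Bond=133.4967
(3,3): Delta=0.0000 Bond=0.0000
V0=45.3484

Risk-neutral probability p* = (R−d)/(u−d) = (1.09−0.75)/(1.38−0.75) = 0.5397.
Terminal payoffs: V(4,0)=190.2194, V(4,1)=146.6313, V(4,2)=66.4291, V(4,3)=0.0000, V(4,4)=0.0000
  t=3,j=0: stock 69.1875 → up 95.4787 (V=146.6313), down 51.8906 (V=190.2194). Price 152.9318; hedge Δ=-1.0000, bond B=222.1193.
  t=3,j=1: stock 127.3050 → up 175.6809 (V=66.4291), down 95.4787 (V=146.6313). Price 94.8143; hedge Δ=-1.0000, bond B=222.1193.
  t=3,j=2: stock 234.2412 → up 323.2529 (V=0.0000), down 175.6809 (V=66.4291). Price 28.0536; hedge Δ=-0.4501, bond B=133.4967.
  t=3,j=3: stock 431.0038 → up 594.7853 (V=0.0000), down 323.2529 (V=0.0000). Price 0.0000; hedge Δ=0.0000, bond B=0.0000.
  t=2,j=0: stock 92.2500 → up 127.3050 (V=94.8143), down 69.1875 (V=152.9318). Price 111.5291; hedge Δ=-1.0000, bond B=203.7791.
  t=2,j=1: stock 169.7400 → up 234.2412 (V=28.0536), down 127.3050 (V=94.8143). Price 53.9309; hedge Δ=-0.6243, bond B=159.9002.
  t=2,j=2: stock 312.3216 → up 431.0038 (V=0.0000), down 234.2412 (V=28.0536). Price 11.8473; hedge Δ=-0.1426, bond B=56.3769.
  t=1,j=0: stock 123.0000 → up 169.7400 (V=53.9309), down 92.2500 (V=111.5291). Price 73.8022; hedge Δ=-0.7433, bond B=165.2279.
  t=1,j=1: stock 226.3200 → up 312.3216 (V=11.8473), down 169.7400 (V=53.9309). Price 28.6414; hedge Δ=-0.2952, bond B=95.4408.
  t=0,j=0: stock 164.0000 → up 226.3200 (V=28.6414), down 123.0000 (V=73.8022). Price 45.3484; hedge Δ=-0.4371, bond B=117.0321.
Self-financing check: at every node Δ·S+B equals the discounted successor values.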